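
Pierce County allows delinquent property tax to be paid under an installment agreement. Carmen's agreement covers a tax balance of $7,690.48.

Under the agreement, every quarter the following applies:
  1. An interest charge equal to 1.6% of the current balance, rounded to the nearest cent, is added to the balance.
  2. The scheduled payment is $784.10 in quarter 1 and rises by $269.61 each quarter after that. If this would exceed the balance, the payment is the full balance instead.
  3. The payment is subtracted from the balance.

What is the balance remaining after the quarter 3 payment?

Quarter 1: $7,690.48 +$123.05 interest = $7,813.53; pay $784.10 → $7,029.43
Quarter 2: $7,029.43 +$112.47 interest = $7,141.90; pay $1,053.71 → $6,088.19
Quarter 3: $6,088.19 +$97.41 interest = $6,185.60; pay $1,323.32 → $4,862.28

$4,862.28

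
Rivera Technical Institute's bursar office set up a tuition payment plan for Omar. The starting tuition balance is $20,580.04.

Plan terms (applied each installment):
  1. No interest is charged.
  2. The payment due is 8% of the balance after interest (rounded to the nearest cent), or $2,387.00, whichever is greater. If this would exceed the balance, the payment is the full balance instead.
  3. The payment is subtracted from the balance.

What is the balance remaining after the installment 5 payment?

$8,645.04

Installment 1: opening $20,580.04; payment $2,387.00; balance $18,193.04
Installment 2: opening $18,193.04; payment $2,387.00; balance $15,806.04
Installment 3: opening $15,806.04; payment $2,387.00; balance $13,419.04
Installment 4: opening $13,419.04; payment $2,387.00; balance $11,032.04
Installment 5: opening $11,032.04; payment $2,387.00; balance $8,645.04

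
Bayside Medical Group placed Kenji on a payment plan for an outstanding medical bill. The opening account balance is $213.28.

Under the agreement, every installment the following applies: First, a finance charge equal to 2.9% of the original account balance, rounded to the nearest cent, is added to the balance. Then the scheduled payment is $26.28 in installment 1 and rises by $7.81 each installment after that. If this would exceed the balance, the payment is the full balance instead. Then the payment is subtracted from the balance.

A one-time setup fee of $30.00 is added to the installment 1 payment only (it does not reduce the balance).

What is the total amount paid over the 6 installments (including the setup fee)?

$280.42

# | Opening | Interest | Payment | Fee | End bal
1 | $213.28 | $6.19 | $26.28 | $30.00 | $193.19
2 | $193.19 | $6.19 | $34.09 | — | $165.29
3 | $165.29 | $6.19 | $41.90 | — | $129.58
4 | $129.58 | $6.19 | $49.71 | — | $86.06
5 | $86.06 | $6.19 | $57.52 | — | $34.73
6 | $34.73 | $6.19 | $40.92 | — | $0.00
Total paid: $280.42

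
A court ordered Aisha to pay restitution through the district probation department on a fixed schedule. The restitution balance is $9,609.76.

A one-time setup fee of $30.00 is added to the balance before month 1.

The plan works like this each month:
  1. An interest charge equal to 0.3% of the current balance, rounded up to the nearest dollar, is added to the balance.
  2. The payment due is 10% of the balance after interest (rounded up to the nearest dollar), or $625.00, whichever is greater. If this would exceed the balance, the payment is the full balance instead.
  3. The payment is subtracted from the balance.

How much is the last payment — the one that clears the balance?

$249.76

Month 1: $9,639.76 +$29.00 interest = $9,668.76; pay $967.00 → $8,701.76
Month 2: $8,701.76 +$27.00 interest = $8,728.76; pay $873.00 → $7,855.76
Month 3: $7,855.76 +$24.00 interest = $7,879.76; pay $788.00 → $7,091.76
Month 4: $7,091.76 +$22.00 interest = $7,113.76; pay $712.00 → $6,401.76
Month 5: $6,401.76 +$20.00 interest = $6,421.76; pay $643.00 → $5,778.76
Month 6: $5,778.76 +$18.00 interest = $5,796.76; pay $625.00 → $5,171.76
Month 7: $5,171.76 +$16.00 interest = $5,187.76; pay $625.00 → $4,562.76
Month 8: $4,562.76 +$14.00 interest = $4,576.76; pay $625.00 → $3,951.76
Month 9: $3,951.76 +$12.00 interest = $3,963.76; pay $625.00 → $3,338.76
Month 10: $3,338.76 +$11.00 interest = $3,349.76; pay $625.00 → $2,724.76
Month 11: $2,724.76 +$9.00 interest = $2,733.76; pay $625.00 → $2,108.76
Month 12: $2,108.76 +$7.00 interest = $2,115.76; pay $625.00 → $1,490.76
Month 13: $1,490.76 +$5.00 interest = $1,495.76; pay $625.00 → $870.76
Month 14: $870.76 +$3.00 interest = $873.76; pay $625.00 → $248.76
Month 15: $248.76 +$1.00 interest = $249.76; pay $249.76 → $0.00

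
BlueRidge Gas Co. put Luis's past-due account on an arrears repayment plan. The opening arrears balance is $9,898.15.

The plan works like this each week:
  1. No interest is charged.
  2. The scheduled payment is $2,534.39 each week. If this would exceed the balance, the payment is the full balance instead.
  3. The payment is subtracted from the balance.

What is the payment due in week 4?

$2,294.98

# | Opening | Payment | End bal
1 | $9,898.15 | $2,534.39 | $7,363.76
2 | $7,363.76 | $2,534.39 | $4,829.37
3 | $4,829.37 | $2,534.39 | $2,294.98
4 | $2,294.98 | $2,294.98 | $0.00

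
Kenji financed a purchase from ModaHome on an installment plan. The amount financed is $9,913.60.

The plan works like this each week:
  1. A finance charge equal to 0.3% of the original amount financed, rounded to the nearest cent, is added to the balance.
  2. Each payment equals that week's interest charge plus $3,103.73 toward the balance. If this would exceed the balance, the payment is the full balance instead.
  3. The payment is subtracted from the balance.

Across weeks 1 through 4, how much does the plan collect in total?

$10,032.56

Week 1: $9,913.60 +$29.74 interest = $9,943.34; pay $3,133.47 → $6,809.87
Week 2: $6,809.87 +$29.74 interest = $6,839.61; pay $3,133.47 → $3,706.14
Week 3: $3,706.14 +$29.74 interest = $3,735.88; pay $3,133.47 → $602.41
Week 4: $602.41 +$29.74 interest = $632.15; pay $632.15 → $0.00
Total paid: $10,032.56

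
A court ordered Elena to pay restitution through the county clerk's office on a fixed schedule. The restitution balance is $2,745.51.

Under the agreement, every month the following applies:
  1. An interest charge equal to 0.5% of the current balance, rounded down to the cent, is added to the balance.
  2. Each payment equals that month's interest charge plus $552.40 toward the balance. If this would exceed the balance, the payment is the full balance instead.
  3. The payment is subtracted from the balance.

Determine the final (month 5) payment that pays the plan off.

# | Opening | Interest | Payment | End bal
1 | $2,745.51 | $13.72 | $566.12 | $2,193.11
2 | $2,193.11 | $10.96 | $563.36 | $1,640.71
3 | $1,640.71 | $8.20 | $560.60 | $1,088.31
4 | $1,088.31 | $5.44 | $557.84 | $535.91
5 | $535.91 | $2.67 | $538.58 | $0.00

$538.58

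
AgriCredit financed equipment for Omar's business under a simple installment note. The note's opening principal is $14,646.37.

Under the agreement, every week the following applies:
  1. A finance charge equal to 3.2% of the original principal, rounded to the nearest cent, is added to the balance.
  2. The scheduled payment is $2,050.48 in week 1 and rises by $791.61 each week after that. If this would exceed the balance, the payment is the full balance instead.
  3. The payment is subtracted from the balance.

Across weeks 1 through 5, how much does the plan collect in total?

$16,989.77

# | Opening | Interest | Payment | End bal
1 | $14,646.37 | $468.68 | $2,050.48 | $13,064.57
2 | $13,064.57 | $468.68 | $2,842.09 | $10,691.16
3 | $10,691.16 | $468.68 | $3,633.70 | $7,526.14
4 | $7,526.14 | $468.68 | $4,425.31 | $3,569.51
5 | $3,569.51 | $468.68 | $4,038.19 | $0.00
Total paid: $16,989.77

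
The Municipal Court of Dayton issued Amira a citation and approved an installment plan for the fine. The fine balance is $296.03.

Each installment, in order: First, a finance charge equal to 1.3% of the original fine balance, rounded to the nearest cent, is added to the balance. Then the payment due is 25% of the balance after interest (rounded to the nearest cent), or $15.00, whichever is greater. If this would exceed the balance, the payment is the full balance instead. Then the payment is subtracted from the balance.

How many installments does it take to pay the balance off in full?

12

# | Opening | Interest | Payment | End bal
1 | $296.03 | $3.85 | $74.97 | $224.91
2 | $224.91 | $3.85 | $57.19 | $171.57
3 | $171.57 | $3.85 | $43.86 | $131.56
4 | $131.56 | $3.85 | $33.85 | $101.56
5 | $101.56 | $3.85 | $26.35 | $79.06
6 | $79.06 | $3.85 | $20.73 | $62.18
7 | $62.18 | $3.85 | $16.51 | $49.52
8 | $49.52 | $3.85 | $15.00 | $38.37
9 | $38.37 | $3.85 | $15.00 | $27.22
10 | $27.22 | $3.85 | $15.00 | $16.07
11 | $16.07 | $3.85 | $15.00 | $4.92
12 | $4.92 | $3.85 | $8.77 | $0.00
Balance reaches $0.00 in installment 12.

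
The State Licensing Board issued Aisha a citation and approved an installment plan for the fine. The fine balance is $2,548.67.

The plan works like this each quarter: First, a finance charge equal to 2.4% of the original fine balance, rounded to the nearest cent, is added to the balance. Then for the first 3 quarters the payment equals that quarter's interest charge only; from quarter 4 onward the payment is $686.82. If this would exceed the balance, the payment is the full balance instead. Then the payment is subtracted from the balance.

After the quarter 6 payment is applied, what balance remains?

Quarter 1: $2,548.67 +$61.17 interest = $2,609.84; pay $61.17 → $2,548.67
Quarter 2: $2,548.67 +$61.17 interest = $2,609.84; pay $61.17 → $2,548.67
Quarter 3: $2,548.67 +$61.17 interest = $2,609.84; pay $61.17 → $2,548.67
Quarter 4: $2,548.67 +$61.17 interest = $2,609.84; pay $686.82 → $1,923.02
Quarter 5: $1,923.02 +$61.17 interest = $1,984.19; pay $686.82 → $1,297.37
Quarter 6: $1,297.37 +$61.17 interest = $1,358.54; pay $686.82 → $671.72

$671.72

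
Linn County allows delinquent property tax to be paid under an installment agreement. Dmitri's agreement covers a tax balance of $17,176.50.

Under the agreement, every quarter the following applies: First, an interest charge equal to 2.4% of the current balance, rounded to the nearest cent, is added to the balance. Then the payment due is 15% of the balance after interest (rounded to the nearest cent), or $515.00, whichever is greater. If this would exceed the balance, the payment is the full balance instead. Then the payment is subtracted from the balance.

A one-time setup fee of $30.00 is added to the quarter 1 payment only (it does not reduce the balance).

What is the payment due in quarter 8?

Quarter 1: opening $17,176.50; interest $412.24 → $17,588.74; payment $2,638.31 (+ $30.00 fee); balance $14,950.43
Quarter 2: opening $14,950.43; interest $358.81 → $15,309.24; payment $2,296.39; balance $13,012.85
Quarter 3: opening $13,012.85; interest $312.31 → $13,325.16; payment $1,998.77; balance $11,326.39
Quarter 4: opening $11,326.39; interest $271.83 → $11,598.22; payment $1,739.73; balance $9,858.49
Quarter 5: opening $9,858.49; interest $236.60 → $10,095.09; payment $1,514.26; balance $8,580.83
Quarter 6: opening $8,580.83; interest $205.94 → $8,786.77; payment $1,318.02; balance $7,468.75
Quarter 7: opening $7,468.75; interest $179.25 → $7,648.00; payment $1,147.20; balance $6,500.80
Quarter 8: opening $6,500.80; interest $156.02 → $6,656.82; payment $998.52; balance $5,658.30

$998.52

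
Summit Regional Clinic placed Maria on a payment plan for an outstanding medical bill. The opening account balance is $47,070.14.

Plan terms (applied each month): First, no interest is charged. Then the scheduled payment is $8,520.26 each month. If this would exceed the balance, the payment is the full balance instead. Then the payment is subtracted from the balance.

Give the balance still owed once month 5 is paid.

Month 1: $47,070.14 − $8,520.26 → $38,549.88
Month 2: $38,549.88 − $8,520.26 → $30,029.62
Month 3: $30,029.62 − $8,520.26 → $21,509.36
Month 4: $21,509.36 − $8,520.26 → $12,989.10
Month 5: $12,989.10 − $8,520.26 → $4,468.84

$4,468.84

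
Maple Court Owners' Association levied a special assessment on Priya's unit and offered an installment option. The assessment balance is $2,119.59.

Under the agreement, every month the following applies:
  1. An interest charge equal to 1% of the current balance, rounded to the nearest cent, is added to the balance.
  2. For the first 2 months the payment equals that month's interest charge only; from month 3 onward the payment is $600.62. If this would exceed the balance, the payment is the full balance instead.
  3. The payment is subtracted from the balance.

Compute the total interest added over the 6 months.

Month 1: opening $2,119.59; interest $21.20 → $2,140.79; payment $21.20; balance $2,119.59
Month 2: opening $2,119.59; interest $21.20 → $2,140.79; payment $21.20; balance $2,119.59
Month 3: opening $2,119.59; interest $21.20 → $2,140.79; payment $600.62; balance $1,540.17
Month 4: opening $1,540.17; interest $15.40 → $1,555.57; payment $600.62; balance $954.95
Month 5: opening $954.95; interest $9.55 → $964.50; payment $600.62; balance $363.88
Month 6: opening $363.88; interest $3.64 → $367.52; payment $367.52; balance $0.00
Total interest: $21.20 + $21.20 + $21.20 + $15.40 + $9.55 + $3.64 = $92.19

$92.19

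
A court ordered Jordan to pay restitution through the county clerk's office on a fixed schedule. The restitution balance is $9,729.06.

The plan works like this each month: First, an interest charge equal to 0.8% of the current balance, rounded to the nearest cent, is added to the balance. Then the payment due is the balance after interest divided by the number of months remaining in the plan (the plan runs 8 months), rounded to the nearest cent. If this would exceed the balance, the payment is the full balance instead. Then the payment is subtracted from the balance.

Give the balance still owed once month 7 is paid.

Month 1: opening $9,729.06; interest $77.83 → $9,806.89; payment $1,225.86; balance $8,581.03
Month 2: opening $8,581.03; interest $68.65 → $8,649.68; payment $1,235.67; balance $7,414.01
Month 3: opening $7,414.01; interest $59.31 → $7,473.32; payment $1,245.55; balance $6,227.77
Month 4: opening $6,227.77; interest $49.82 → $6,277.59; payment $1,255.52; balance $5,022.07
Month 5: opening $5,022.07; interest $40.18 → $5,062.25; payment $1,265.56; balance $3,796.69
Month 6: opening $3,796.69; interest $30.37 → $3,827.06; payment $1,275.69; balance $2,551.37
Month 7: opening $2,551.37; interest $20.41 → $2,571.78; payment $1,285.89; balance $1,285.89

$1,285.89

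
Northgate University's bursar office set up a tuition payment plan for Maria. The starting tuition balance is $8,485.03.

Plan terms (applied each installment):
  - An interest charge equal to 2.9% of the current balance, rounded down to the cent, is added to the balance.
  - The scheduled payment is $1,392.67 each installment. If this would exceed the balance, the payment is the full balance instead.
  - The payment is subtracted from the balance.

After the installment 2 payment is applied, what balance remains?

$6,158.56

# | Opening | Interest | Payment | End bal
1 | $8,485.03 | $246.06 | $1,392.67 | $7,338.42
2 | $7,338.42 | $212.81 | $1,392.67 | $6,158.56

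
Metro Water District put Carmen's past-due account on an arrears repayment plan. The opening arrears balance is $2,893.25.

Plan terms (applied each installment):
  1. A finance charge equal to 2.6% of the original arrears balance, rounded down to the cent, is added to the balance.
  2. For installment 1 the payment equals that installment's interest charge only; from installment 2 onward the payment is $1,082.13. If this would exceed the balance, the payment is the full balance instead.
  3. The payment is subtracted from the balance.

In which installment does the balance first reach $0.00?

Installment 1: $2,893.25 +$75.22 interest = $2,968.47; pay $75.22 → $2,893.25
Installment 2: $2,893.25 +$75.22 interest = $2,968.47; pay $1,082.13 → $1,886.34
Installment 3: $1,886.34 +$75.22 interest = $1,961.56; pay $1,082.13 → $879.43
Installment 4: $879.43 +$75.22 interest = $954.65; pay $954.65 → $0.00
Balance reaches $0.00 in installment 4.

4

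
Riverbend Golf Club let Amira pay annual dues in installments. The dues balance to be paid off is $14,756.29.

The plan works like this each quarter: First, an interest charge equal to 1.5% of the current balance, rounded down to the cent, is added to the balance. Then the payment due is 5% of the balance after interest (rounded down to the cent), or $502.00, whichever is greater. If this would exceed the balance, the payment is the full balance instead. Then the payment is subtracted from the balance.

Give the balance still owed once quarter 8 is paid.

Quarter 1: $14,756.29 +$221.34 interest = $14,977.63; pay $748.88 → $14,228.75
Quarter 2: $14,228.75 +$213.43 interest = $14,442.18; pay $722.10 → $13,720.08
Quarter 3: $13,720.08 +$205.80 interest = $13,925.88; pay $696.29 → $13,229.59
Quarter 4: $13,229.59 +$198.44 interest = $13,428.03; pay $671.40 → $12,756.63
Quarter 5: $12,756.63 +$191.34 interest = $12,947.97; pay $647.39 → $12,300.58
Quarter 6: $12,300.58 +$184.50 interest = $12,485.08; pay $624.25 → $11,860.83
Quarter 7: $11,860.83 +$177.91 interest = $12,038.74; pay $601.93 → $11,436.81
Quarter 8: $11,436.81 +$171.55 interest = $11,608.36; pay $580.41 → $11,027.95

$11,027.95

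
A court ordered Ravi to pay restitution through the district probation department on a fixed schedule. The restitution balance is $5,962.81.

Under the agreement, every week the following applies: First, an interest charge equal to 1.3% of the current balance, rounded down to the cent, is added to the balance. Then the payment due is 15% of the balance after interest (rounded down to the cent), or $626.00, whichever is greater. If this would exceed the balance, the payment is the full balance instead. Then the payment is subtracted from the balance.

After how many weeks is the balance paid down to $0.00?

10

Week 1: opening $5,962.81; interest $77.51 → $6,040.32; payment $906.04; balance $5,134.28
Week 2: opening $5,134.28; interest $66.74 → $5,201.02; payment $780.15; balance $4,420.87
Week 3: opening $4,420.87; interest $57.47 → $4,478.34; payment $671.75; balance $3,806.59
Week 4: opening $3,806.59; interest $49.48 → $3,856.07; payment $626.00; balance $3,230.07
Week 5: opening $3,230.07; interest $41.99 → $3,272.06; payment $626.00; balance $2,646.06
Week 6: opening $2,646.06; interest $34.39 → $2,680.45; payment $626.00; balance $2,054.45
Week 7: opening $2,054.45; interest $26.70 → $2,081.15; payment $626.00; balance $1,455.15
Week 8: opening $1,455.15; interest $18.91 → $1,474.06; payment $626.00; balance $848.06
Week 9: opening $848.06; interest $11.02 → $859.08; payment $626.00; balance $233.08
Week 10: opening $233.08; interest $3.03 → $236.11; payment $236.11; balance $0.00
Balance reaches $0.00 in week 10.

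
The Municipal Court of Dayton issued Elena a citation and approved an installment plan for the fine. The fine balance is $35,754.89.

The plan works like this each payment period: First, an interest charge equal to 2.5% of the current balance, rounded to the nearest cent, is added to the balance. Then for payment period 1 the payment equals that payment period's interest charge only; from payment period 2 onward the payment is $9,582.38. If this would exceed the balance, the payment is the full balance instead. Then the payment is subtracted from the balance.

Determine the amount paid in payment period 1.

$893.87

Payment period 1: opening $35,754.89; interest $893.87 → $36,648.76; payment $893.87; balance $35,754.89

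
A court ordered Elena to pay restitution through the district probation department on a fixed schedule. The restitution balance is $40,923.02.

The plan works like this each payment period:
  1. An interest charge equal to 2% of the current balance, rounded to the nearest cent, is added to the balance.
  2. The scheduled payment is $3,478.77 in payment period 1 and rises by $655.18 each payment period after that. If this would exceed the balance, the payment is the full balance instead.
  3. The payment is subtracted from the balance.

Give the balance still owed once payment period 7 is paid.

Payment period 1: opening $40,923.02; interest $818.46 → $41,741.48; payment $3,478.77; balance $38,262.71
Payment period 2: opening $38,262.71; interest $765.25 → $39,027.96; payment $4,133.95; balance $34,894.01
Payment period 3: opening $34,894.01; interest $697.88 → $35,591.89; payment $4,789.13; balance $30,802.76
Payment period 4: opening $30,802.76; interest $616.06 → $31,418.82; payment $5,444.31; balance $25,974.51
Payment period 5: opening $25,974.51; interest $519.49 → $26,494.00; payment $6,099.49; balance $20,394.51
Payment period 6: opening $20,394.51; interest $407.89 → $20,802.40; payment $6,754.67; balance $14,047.73
Payment period 7: opening $14,047.73; interest $280.95 → $14,328.68; payment $7,409.85; balance $6,918.83

$6,918.83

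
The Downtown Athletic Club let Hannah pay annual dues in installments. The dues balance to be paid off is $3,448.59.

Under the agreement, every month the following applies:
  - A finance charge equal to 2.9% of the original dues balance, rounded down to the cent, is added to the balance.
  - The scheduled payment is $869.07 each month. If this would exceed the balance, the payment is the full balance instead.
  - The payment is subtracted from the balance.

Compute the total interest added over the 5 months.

$500.00

Month 1: $3,448.59 +$100.00 interest = $3,548.59; pay $869.07 → $2,679.52
Month 2: $2,679.52 +$100.00 interest = $2,779.52; pay $869.07 → $1,910.45
Month 3: $1,910.45 +$100.00 interest = $2,010.45; pay $869.07 → $1,141.38
Month 4: $1,141.38 +$100.00 interest = $1,241.38; pay $869.07 → $372.31
Month 5: $372.31 +$100.00 interest = $472.31; pay $472.31 → $0.00
Total interest: $100.00 + $100.00 + $100.00 + $100.00 + $100.00 = $500.00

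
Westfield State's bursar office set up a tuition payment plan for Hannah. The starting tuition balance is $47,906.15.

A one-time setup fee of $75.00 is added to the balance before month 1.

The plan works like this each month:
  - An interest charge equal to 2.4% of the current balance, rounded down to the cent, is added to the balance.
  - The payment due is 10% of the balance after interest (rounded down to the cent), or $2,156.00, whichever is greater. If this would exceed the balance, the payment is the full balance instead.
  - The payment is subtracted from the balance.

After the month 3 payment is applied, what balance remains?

Month 1: $47,981.15 +$1,151.54 interest = $49,132.69; pay $4,913.26 → $44,219.43
Month 2: $44,219.43 +$1,061.26 interest = $45,280.69; pay $4,528.06 → $40,752.63
Month 3: $40,752.63 +$978.06 interest = $41,730.69; pay $4,173.06 → $37,557.63

$37,557.63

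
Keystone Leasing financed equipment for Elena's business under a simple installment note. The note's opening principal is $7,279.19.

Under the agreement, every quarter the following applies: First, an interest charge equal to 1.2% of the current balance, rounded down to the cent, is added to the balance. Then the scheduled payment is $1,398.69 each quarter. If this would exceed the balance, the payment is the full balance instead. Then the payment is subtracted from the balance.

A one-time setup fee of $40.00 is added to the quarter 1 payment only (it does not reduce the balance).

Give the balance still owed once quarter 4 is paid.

$1,938.64

Quarter 1: opening $7,279.19; interest $87.35 → $7,366.54; payment $1,398.69 (+ $40.00 fee); balance $5,967.85
Quarter 2: opening $5,967.85; interest $71.61 → $6,039.46; payment $1,398.69; balance $4,640.77
Quarter 3: opening $4,640.77; interest $55.68 → $4,696.45; payment $1,398.69; balance $3,297.76
Quarter 4: opening $3,297.76; interest $39.57 → $3,337.33; payment $1,398.69; balance $1,938.64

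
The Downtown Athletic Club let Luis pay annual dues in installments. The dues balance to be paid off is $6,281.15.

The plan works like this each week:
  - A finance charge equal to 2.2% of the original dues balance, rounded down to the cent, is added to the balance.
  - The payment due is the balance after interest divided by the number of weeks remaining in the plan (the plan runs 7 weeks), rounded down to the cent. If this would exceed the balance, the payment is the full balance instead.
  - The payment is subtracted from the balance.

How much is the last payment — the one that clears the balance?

$1,255.60

Week 1: opening $6,281.15; interest $138.18 → $6,419.33; payment $917.04; balance $5,502.29
Week 2: opening $5,502.29; interest $138.18 → $5,640.47; payment $940.07; balance $4,700.40
Week 3: opening $4,700.40; interest $138.18 → $4,838.58; payment $967.71; balance $3,870.87
Week 4: opening $3,870.87; interest $138.18 → $4,009.05; payment $1,002.26; balance $3,006.79
Week 5: opening $3,006.79; interest $138.18 → $3,144.97; payment $1,048.32; balance $2,096.65
Week 6: opening $2,096.65; interest $138.18 → $2,234.83; payment $1,117.41; balance $1,117.42
Week 7: opening $1,117.42; interest $138.18 → $1,255.60; payment $1,255.60; balance $0.00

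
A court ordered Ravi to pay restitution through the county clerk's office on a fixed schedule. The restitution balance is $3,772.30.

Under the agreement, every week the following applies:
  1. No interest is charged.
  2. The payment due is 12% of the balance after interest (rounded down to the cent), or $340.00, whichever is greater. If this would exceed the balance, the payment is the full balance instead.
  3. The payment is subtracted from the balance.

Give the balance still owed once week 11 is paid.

$0.00

Week 1: opening $3,772.30; payment $452.67; balance $3,319.63
Week 2: opening $3,319.63; payment $398.35; balance $2,921.28
Week 3: opening $2,921.28; payment $350.55; balance $2,570.73
Week 4: opening $2,570.73; payment $340.00; balance $2,230.73
Week 5: opening $2,230.73; payment $340.00; balance $1,890.73
Week 6: opening $1,890.73; payment $340.00; balance $1,550.73
Week 7: opening $1,550.73; payment $340.00; balance $1,210.73
Week 8: opening $1,210.73; payment $340.00; balance $870.73
Week 9: opening $870.73; payment $340.00; balance $530.73
Week 10: opening $530.73; payment $340.00; balance $190.73
Week 11: opening $190.73; payment $190.73; balance $0.00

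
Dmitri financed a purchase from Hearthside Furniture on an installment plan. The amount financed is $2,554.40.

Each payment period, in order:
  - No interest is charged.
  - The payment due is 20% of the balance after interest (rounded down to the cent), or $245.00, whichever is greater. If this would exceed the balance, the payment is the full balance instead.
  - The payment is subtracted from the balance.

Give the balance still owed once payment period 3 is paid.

$1,307.86

Payment period 1: opening $2,554.40; payment $510.88; balance $2,043.52
Payment period 2: opening $2,043.52; payment $408.70; balance $1,634.82
Payment period 3: opening $1,634.82; payment $326.96; balance $1,307.86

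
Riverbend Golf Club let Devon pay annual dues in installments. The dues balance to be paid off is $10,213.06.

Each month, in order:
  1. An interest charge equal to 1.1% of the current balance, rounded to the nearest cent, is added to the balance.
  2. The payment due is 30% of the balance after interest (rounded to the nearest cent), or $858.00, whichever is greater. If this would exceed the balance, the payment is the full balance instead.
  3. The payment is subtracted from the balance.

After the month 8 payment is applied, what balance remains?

$0.00

Month 1: opening $10,213.06; interest $112.34 → $10,325.40; payment $3,097.62; balance $7,227.78
Month 2: opening $7,227.78; interest $79.51 → $7,307.29; payment $2,192.19; balance $5,115.10
Month 3: opening $5,115.10; interest $56.27 → $5,171.37; payment $1,551.41; balance $3,619.96
Month 4: opening $3,619.96; interest $39.82 → $3,659.78; payment $1,097.93; balance $2,561.85
Month 5: opening $2,561.85; interest $28.18 → $2,590.03; payment $858.00; balance $1,732.03
Month 6: opening $1,732.03; interest $19.05 → $1,751.08; payment $858.00; balance $893.08
Month 7: opening $893.08; interest $9.82 → $902.90; payment $858.00; balance $44.90
Month 8: opening $44.90; interest $0.49 → $45.39; payment $45.39; balance $0.00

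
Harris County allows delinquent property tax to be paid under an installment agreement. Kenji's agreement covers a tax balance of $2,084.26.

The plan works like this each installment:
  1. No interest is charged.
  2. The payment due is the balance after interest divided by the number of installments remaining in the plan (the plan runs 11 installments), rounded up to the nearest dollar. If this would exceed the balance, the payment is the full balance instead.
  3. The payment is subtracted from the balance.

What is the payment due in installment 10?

Installment 1: $2,084.26 − $190.00 → $1,894.26
Installment 2: $1,894.26 − $190.00 → $1,704.26
Installment 3: $1,704.26 − $190.00 → $1,514.26
Installment 4: $1,514.26 − $190.00 → $1,324.26
Installment 5: $1,324.26 − $190.00 → $1,134.26
Installment 6: $1,134.26 − $190.00 → $944.26
Installment 7: $944.26 − $189.00 → $755.26
Installment 8: $755.26 − $189.00 → $566.26
Installment 9: $566.26 − $189.00 → $377.26
Installment 10: $377.26 − $189.00 → $188.26

$189.00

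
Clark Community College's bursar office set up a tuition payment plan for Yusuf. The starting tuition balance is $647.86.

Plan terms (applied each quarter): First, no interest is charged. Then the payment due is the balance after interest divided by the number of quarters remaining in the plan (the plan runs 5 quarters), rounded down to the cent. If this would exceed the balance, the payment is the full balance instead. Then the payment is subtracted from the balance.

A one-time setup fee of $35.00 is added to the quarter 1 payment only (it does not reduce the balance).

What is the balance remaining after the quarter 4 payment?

Quarter 1: $647.86 − $129.57 (+ $35.00 fee) → $518.29
Quarter 2: $518.29 − $129.57 → $388.72
Quarter 3: $388.72 − $129.57 → $259.15
Quarter 4: $259.15 − $129.57 → $129.58

$129.58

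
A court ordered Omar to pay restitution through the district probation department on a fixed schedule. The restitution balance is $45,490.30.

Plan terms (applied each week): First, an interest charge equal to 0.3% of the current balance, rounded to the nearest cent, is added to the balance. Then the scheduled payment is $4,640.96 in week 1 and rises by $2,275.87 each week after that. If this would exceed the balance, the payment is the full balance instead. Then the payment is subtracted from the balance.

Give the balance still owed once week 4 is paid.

$13,708.56

Week 1: $45,490.30 +$136.47 interest = $45,626.77; pay $4,640.96 → $40,985.81
Week 2: $40,985.81 +$122.96 interest = $41,108.77; pay $6,916.83 → $34,191.94
Week 3: $34,191.94 +$102.58 interest = $34,294.52; pay $9,192.70 → $25,101.82
Week 4: $25,101.82 +$75.31 interest = $25,177.13; pay $11,468.57 → $13,708.56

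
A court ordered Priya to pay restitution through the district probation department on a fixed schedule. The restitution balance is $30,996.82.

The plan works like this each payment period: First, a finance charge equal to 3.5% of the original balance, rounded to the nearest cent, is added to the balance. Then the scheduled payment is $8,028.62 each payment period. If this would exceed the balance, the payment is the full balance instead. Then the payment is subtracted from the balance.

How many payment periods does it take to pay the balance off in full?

Payment period 1: $30,996.82 +$1,084.89 interest = $32,081.71; pay $8,028.62 → $24,053.09
Payment period 2: $24,053.09 +$1,084.89 interest = $25,137.98; pay $8,028.62 → $17,109.36
Payment period 3: $17,109.36 +$1,084.89 interest = $18,194.25; pay $8,028.62 → $10,165.63
Payment period 4: $10,165.63 +$1,084.89 interest = $11,250.52; pay $8,028.62 → $3,221.90
Payment period 5: $3,221.90 +$1,084.89 interest = $4,306.79; pay $4,306.79 → $0.00
Balance reaches $0.00 in payment period 5.

5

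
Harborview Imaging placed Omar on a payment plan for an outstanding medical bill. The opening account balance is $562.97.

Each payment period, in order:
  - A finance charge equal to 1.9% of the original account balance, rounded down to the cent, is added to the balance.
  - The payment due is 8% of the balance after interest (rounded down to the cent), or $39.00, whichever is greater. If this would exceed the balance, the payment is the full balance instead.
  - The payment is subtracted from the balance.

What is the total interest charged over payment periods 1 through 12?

Payment period 1: opening $562.97; interest $10.69 → $573.66; payment $45.89; balance $527.77
Payment period 2: opening $527.77; interest $10.69 → $538.46; payment $43.07; balance $495.39
Payment period 3: opening $495.39; interest $10.69 → $506.08; payment $40.48; balance $465.60
Payment period 4: opening $465.60; interest $10.69 → $476.29; payment $39.00; balance $437.29
Payment period 5: opening $437.29; interest $10.69 → $447.98; payment $39.00; balance $408.98
Payment period 6: opening $408.98; interest $10.69 → $419.67; payment $39.00; balance $380.67
Payment period 7: opening $380.67; interest $10.69 → $391.36; payment $39.00; balance $352.36
Payment period 8: opening $352.36; interest $10.69 → $363.05; payment $39.00; balance $324.05
Payment period 9: opening $324.05; interest $10.69 → $334.74; payment $39.00; balance $295.74
Payment period 10: opening $295.74; interest $10.69 → $306.43; payment $39.00; balance $267.43
Payment period 11: opening $267.43; interest $10.69 → $278.12; payment $39.00; balance $239.12
Payment period 12: opening $239.12; interest $10.69 → $249.81; payment $39.00; balance $210.81
Total interest: $10.69 + $10.69 + $10.69 + $10.69 + $10.69 + $10.69 + $10.69 + $10.69 + $10.69 + $10.69 + $10.69 + $10.69 = $128.28

$128.28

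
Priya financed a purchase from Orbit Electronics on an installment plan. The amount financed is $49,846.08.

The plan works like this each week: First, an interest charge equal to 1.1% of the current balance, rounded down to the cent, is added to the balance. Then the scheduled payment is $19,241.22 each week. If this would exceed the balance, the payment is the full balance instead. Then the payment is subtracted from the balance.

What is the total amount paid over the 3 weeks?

$50,871.86

Week 1: $49,846.08 +$548.30 interest = $50,394.38; pay $19,241.22 → $31,153.16
Week 2: $31,153.16 +$342.68 interest = $31,495.84; pay $19,241.22 → $12,254.62
Week 3: $12,254.62 +$134.80 interest = $12,389.42; pay $12,389.42 → $0.00
Total paid: $50,871.86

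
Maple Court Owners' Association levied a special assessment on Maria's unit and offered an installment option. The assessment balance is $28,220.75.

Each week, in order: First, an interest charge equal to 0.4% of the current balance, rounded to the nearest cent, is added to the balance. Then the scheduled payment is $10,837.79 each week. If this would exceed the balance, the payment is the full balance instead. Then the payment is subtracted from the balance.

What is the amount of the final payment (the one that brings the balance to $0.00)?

$6,754.94

Week 1: $28,220.75 +$112.88 interest = $28,333.63; pay $10,837.79 → $17,495.84
Week 2: $17,495.84 +$69.98 interest = $17,565.82; pay $10,837.79 → $6,728.03
Week 3: $6,728.03 +$26.91 interest = $6,754.94; pay $6,754.94 → $0.00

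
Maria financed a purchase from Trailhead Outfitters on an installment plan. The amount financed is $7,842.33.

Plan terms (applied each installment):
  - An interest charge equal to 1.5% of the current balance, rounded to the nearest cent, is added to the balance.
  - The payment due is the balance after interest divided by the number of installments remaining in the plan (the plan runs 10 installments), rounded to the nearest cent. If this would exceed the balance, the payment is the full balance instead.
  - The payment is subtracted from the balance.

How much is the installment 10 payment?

Installment 1: opening $7,842.33; interest $117.63 → $7,959.96; payment $796.00; balance $7,163.96
Installment 2: opening $7,163.96; interest $107.46 → $7,271.42; payment $807.94; balance $6,463.48
Installment 3: opening $6,463.48; interest $96.95 → $6,560.43; payment $820.05; balance $5,740.38
Installment 4: opening $5,740.38; interest $86.11 → $5,826.49; payment $832.36; balance $4,994.13
Installment 5: opening $4,994.13; interest $74.91 → $5,069.04; payment $844.84; balance $4,224.20
Installment 6: opening $4,224.20; interest $63.36 → $4,287.56; payment $857.51; balance $3,430.05
Installment 7: opening $3,430.05; interest $51.45 → $3,481.50; payment $870.38; balance $2,611.12
Installment 8: opening $2,611.12; interest $39.17 → $2,650.29; payment $883.43; balance $1,766.86
Installment 9: opening $1,766.86; interest $26.50 → $1,793.36; payment $896.68; balance $896.68
Installment 10: opening $896.68; interest $13.45 → $910.13; payment $910.13; balance $0.00

$910.13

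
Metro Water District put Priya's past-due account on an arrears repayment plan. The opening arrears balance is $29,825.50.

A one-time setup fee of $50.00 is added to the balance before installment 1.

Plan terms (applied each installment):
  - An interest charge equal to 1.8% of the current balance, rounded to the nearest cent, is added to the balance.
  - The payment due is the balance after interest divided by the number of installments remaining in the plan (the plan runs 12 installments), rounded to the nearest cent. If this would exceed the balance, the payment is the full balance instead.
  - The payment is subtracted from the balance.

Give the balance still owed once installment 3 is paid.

$23,638.49

Installment 1: $29,875.50 +$537.76 interest = $30,413.26; pay $2,534.44 → $27,878.82
Installment 2: $27,878.82 +$501.82 interest = $28,380.64; pay $2,580.06 → $25,800.58
Installment 3: $25,800.58 +$464.41 interest = $26,264.99; pay $2,626.50 → $23,638.49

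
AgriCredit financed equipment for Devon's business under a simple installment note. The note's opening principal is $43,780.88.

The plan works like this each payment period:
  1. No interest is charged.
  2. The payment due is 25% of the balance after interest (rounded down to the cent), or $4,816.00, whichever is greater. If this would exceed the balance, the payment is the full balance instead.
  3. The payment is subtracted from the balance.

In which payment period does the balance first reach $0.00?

Payment period 1: opening $43,780.88; payment $10,945.22; balance $32,835.66
Payment period 2: opening $32,835.66; payment $8,208.91; balance $24,626.75
Payment period 3: opening $24,626.75; payment $6,156.68; balance $18,470.07
Payment period 4: opening $18,470.07; payment $4,816.00; balance $13,654.07
Payment period 5: opening $13,654.07; payment $4,816.00; balance $8,838.07
Payment period 6: opening $8,838.07; payment $4,816.00; balance $4,022.07
Payment period 7: opening $4,022.07; payment $4,022.07; balance $0.00
Balance reaches $0.00 in payment period 7.

7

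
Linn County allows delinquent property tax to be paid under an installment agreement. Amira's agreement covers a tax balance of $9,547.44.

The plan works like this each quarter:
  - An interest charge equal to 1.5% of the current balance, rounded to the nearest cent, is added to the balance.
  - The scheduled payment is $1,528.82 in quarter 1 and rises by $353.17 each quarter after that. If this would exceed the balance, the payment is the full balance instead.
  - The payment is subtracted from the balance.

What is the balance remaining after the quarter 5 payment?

# | Opening | Interest | Payment | End bal
1 | $9,547.44 | $143.21 | $1,528.82 | $8,161.83
2 | $8,161.83 | $122.43 | $1,881.99 | $6,402.27
3 | $6,402.27 | $96.03 | $2,235.16 | $4,263.14
4 | $4,263.14 | $63.95 | $2,588.33 | $1,738.76
5 | $1,738.76 | $26.08 | $1,764.84 | $0.00

$0.00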